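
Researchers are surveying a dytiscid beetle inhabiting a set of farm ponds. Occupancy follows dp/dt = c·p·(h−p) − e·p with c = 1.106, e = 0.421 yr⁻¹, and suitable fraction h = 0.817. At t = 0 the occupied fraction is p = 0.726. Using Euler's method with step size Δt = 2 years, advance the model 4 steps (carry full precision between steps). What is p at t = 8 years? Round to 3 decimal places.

Update rule: p ← p + [c·p·(h−p) − e·p]·Δt with Δt = 2.
t = 2: p = 0.72600 + (-0.46515) = 0.26085
t = 4: p = 0.26085 + (+0.10126) = 0.36211
t = 6: p = 0.36211 + (+0.05946) = 0.42157
t = 8: p = 0.42157 + (+0.01378) = 0.43535

0.435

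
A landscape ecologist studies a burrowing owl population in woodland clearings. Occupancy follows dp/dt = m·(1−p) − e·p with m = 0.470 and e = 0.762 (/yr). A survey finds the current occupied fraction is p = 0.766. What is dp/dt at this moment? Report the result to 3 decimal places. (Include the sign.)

-0.474

Colonization term: m·(1−p) = 0.470×0.2340 = 0.10998.
Extinction term: e·p = 0.58369.
dp/dt = 0.10998 − 0.58369 = -0.47371.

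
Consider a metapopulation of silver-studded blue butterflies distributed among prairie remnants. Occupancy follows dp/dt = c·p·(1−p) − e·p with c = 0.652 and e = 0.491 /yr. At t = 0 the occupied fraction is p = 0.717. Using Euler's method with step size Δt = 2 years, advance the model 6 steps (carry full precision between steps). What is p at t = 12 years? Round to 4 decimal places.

0.2507

Update rule: p ← p + [c·p·(1−p) − e·p]·Δt with Δt = 2.
p: 0.71700 → 0.27750  (Δp = -0.43950)
p: 0.27750 → 0.26644  (Δp = -0.01106)
p: 0.26644 → 0.25966  (Δp = -0.00678)
p: 0.25966 → 0.25535  (Δp = -0.00431)
p: 0.25535 → 0.25255  (Δp = -0.00280)
p: 0.25255 → 0.25070  (Δp = -0.00185)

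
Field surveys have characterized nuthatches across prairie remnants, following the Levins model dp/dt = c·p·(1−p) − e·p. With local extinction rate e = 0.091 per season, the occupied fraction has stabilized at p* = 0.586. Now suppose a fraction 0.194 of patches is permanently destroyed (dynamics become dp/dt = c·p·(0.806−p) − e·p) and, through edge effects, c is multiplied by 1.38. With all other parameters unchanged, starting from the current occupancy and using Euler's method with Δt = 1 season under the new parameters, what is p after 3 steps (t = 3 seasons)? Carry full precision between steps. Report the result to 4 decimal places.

Balance c(1−p*) = e gives c = e/(1 − 0.58600) = 0.091/0.41400 = 0.21981.
Starting from p₀ = 0.58600; update p ← p + (dp/dt)·Δt with the new parameters.
t = 1: p = 0.58600 + (-0.01422) = 0.57178
t = 2: p = 0.57178 + (-0.01141) = 0.56037
t = 3: p = 0.56037 + (-0.00924) = 0.55113

0.5511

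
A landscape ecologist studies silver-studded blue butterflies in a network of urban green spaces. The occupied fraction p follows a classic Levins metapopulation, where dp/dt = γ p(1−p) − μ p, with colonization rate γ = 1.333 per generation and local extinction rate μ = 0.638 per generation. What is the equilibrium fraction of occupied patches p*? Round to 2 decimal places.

At equilibrium, colonization balances extinction: γ·p*·(1−p*) = μ·p*.
So p* = 1 − μ/γ = 1 − 0.638/1.333 = 1 − 0.4786 = 0.5214.

0.52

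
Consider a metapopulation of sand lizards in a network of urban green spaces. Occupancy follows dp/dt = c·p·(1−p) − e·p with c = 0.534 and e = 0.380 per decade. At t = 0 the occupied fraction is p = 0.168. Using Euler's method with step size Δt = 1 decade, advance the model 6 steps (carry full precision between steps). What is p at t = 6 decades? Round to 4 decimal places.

Update rule: p ← p + [c·p·(1−p) − e·p]·Δt with Δt = 1.
t = 1: p = 0.16800 + (+0.01080) = 0.17880
t = 2: p = 0.17880 + (+0.01046) = 0.18926
t = 3: p = 0.18926 + (+0.01002) = 0.19928
t = 4: p = 0.19928 + (+0.00948) = 0.20876
t = 5: p = 0.20876 + (+0.00888) = 0.21764
t = 6: p = 0.21764 + (+0.00822) = 0.22586

0.2259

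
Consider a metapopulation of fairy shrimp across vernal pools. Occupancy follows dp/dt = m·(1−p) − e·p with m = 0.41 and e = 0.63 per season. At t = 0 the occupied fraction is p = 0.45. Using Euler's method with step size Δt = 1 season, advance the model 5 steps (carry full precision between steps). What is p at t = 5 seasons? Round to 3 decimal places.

0.394

Update rule: p ← p + [m·(1−p) − e·p]·Δt with Δt = 1.
t = 1: p = 0.45000 + (-0.05800) = 0.39200
t = 2: p = 0.39200 + (+0.00232) = 0.39432
t = 3: p = 0.39432 + (-0.00009) = 0.39423
t = 4: p = 0.39423 + (+0.00000) = 0.39423
t = 5: p = 0.39423 + (-0.00000) = 0.39423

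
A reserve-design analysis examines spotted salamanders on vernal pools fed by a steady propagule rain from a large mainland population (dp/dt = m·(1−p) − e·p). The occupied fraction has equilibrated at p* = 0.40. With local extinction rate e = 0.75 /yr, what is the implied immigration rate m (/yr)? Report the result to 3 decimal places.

0.500

At equilibrium m(1−p*) = e·p*, so m = e·p*/(1−p*).
m = 0.75 × 0.40 / 0.6000 = 0.3000/0.6000 = 0.5000.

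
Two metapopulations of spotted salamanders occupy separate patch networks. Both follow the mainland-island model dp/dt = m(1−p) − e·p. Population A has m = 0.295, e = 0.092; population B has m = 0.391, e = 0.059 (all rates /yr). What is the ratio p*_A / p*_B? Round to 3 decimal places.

0.877

A: p*_A = m/(m+e) = 0.295/0.3870 = 0.7623.
B: p*_B = 0.391/0.4500 = 0.8689.
p*_A / p*_B = 0.7623/0.8689 = 0.8773.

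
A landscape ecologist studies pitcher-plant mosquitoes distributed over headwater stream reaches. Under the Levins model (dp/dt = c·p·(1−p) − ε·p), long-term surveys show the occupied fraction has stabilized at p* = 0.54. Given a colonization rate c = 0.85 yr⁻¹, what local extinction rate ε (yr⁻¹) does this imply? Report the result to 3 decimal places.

0.391

At equilibrium c(1−p*) = ε.
ε = 0.85 × (1 − 0.54) = 0.85 × 0.4600 = 0.3910.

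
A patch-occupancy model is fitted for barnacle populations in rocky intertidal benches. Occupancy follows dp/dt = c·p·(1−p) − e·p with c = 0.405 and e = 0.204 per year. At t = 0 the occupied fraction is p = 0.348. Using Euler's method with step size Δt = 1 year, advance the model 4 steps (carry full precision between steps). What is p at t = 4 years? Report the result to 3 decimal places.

Update rule: p ← p + [c·p·(1−p) − e·p]·Δt with Δt = 1.
p: 0.34800 → 0.36890  (Δp = +0.02090)
p: 0.36890 → 0.38793  (Δp = +0.01903)
p: 0.38793 → 0.40496  (Δp = +0.01703)
p: 0.40496 → 0.41994  (Δp = +0.01498)

0.420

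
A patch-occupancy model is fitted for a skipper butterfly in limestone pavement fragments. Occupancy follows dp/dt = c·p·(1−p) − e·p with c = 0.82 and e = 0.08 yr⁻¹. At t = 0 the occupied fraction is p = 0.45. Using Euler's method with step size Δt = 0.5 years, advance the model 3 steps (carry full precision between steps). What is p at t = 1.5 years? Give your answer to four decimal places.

Update rule: p ← p + [c·p·(1−p) − e·p]·Δt with Δt = 0.5.
t = 0.5: p = 0.45000 + (+0.08348) = 0.53348
t = 1: p = 0.53348 + (+0.08070) = 0.61418
t = 1.5: p = 0.61418 + (+0.07259) = 0.68676

0.6868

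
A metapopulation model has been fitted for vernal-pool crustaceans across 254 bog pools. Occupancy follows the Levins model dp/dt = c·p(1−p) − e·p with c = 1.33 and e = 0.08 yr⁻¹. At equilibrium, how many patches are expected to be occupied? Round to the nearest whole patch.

239

p* = 1 − e/c = 1 − 0.08/1.33 = 0.9398.
Expected occupied patches = N × p* = 254 × 0.9398 = 238.72 ≈ 239.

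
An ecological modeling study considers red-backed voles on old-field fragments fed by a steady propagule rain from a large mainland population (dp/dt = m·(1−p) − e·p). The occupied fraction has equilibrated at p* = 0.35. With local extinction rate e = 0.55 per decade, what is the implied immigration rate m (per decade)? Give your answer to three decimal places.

At equilibrium m(1−p*) = e·p*, so m = e·p*/(1−p*).
m = 0.55 × 0.35 / 0.6500 = 0.1925/0.6500 = 0.2962.

0.296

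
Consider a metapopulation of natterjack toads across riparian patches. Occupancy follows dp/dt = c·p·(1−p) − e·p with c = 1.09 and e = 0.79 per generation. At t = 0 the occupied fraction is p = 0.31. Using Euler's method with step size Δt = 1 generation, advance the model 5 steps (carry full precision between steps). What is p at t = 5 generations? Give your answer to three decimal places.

Update rule: p ← p + [c·p·(1−p) − e·p]·Δt with Δt = 1.
step 1: Δp = -0.01175, p = 0.29825
step 2: Δp = -0.00748, p = 0.29077
step 3: Δp = -0.00492, p = 0.28584
step 4: Δp = -0.00331, p = 0.28254
step 5: Δp = -0.00225, p = 0.28029

0.280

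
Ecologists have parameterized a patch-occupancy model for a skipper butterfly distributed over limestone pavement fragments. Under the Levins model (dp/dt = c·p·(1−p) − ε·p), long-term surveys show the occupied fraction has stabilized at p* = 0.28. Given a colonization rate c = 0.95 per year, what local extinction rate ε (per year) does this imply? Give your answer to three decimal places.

0.684

At equilibrium c(1−p*) = ε.
ε = 0.95 × (1 − 0.28) = 0.95 × 0.7200 = 0.6840.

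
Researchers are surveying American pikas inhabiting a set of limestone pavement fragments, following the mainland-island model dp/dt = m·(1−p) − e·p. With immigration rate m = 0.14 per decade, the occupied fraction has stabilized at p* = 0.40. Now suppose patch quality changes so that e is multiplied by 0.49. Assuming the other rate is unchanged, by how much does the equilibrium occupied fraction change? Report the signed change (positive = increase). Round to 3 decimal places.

0.176

Balance m(1−p*) = e·p* gives e = m(1−p*)/p* = 0.14×0.60000/0.40000 = 0.21000.
New p* = m/(m+e) = 0.14000/(0.14000+0.10290) = 0.57637.
Δp* = 0.57637 − 0.40000 = +0.17637.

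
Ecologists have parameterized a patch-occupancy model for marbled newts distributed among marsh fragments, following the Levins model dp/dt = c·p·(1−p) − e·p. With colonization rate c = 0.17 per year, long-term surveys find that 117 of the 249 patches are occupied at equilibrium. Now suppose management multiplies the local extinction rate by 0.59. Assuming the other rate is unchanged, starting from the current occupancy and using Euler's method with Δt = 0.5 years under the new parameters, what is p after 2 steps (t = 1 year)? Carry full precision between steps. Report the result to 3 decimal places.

0.487

Observed p* = 117/249 = 0.46988.
Balance c(1−p*) = e gives e = 0.17×(1 − 0.46988) = 0.09012.
Starting from p₀ = 0.46988; update p ← p + (dp/dt)·Δt with the new parameters.
t = 0.5: p = 0.46988 + (+0.00868) = 0.47856
t = 1: p = 0.47856 + (+0.00849) = 0.48705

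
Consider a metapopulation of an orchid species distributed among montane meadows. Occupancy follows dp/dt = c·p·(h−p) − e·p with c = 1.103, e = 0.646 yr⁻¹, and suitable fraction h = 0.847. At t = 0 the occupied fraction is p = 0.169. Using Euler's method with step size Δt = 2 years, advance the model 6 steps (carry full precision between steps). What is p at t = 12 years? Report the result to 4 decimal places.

Update rule: p ← p + [c·p·(h−p) − e·p]·Δt with Δt = 2.
step 1: Δp = +0.03442, p = 0.20342
step 2: Δp = +0.02598, p = 0.22940
step 3: Δp = +0.01615, p = 0.24556
step 4: Δp = +0.00854, p = 0.25410
step 5: Δp = +0.00405, p = 0.25815
step 6: Δp = +0.00181, p = 0.25996

0.2600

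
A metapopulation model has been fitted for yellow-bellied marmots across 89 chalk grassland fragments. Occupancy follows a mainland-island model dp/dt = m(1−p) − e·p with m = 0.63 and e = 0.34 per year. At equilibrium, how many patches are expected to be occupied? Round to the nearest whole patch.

p* = m/(m+e) = 0.63/0.9700 = 0.6495.
Expected occupied patches = N × p* = 89 × 0.6495 = 57.80 ≈ 58.

58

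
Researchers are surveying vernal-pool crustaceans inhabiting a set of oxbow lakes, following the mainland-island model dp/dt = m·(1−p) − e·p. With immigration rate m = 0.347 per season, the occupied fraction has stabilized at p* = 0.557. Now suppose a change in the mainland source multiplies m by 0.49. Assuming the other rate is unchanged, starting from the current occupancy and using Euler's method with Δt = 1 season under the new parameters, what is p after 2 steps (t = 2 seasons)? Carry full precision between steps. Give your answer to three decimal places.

Balance m(1−p*) = e·p* gives e = m(1−p*)/p* = 0.347×0.44300/0.55700 = 0.27598.
Starting from p₀ = 0.55700; update p ← p + (dp/dt)·Δt with the new parameters.
step 1: Δp = -0.07840, p = 0.47860
step 2: Δp = -0.04343, p = 0.43517

0.435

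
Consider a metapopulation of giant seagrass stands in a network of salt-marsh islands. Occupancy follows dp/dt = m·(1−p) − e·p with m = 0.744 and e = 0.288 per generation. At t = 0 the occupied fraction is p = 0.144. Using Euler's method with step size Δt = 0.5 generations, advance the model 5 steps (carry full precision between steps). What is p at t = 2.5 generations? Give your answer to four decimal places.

0.7056

Update rule: p ← p + [m·(1−p) − e·p]·Δt with Δt = 0.5.
  1  |  dp/dt·Δt = +0.297696  |  p_1 = 0.441696
  2  |  dp/dt·Δt = +0.144085  |  p_2 = 0.585781
  3  |  dp/dt·Δt = +0.069737  |  p_3 = 0.655518
  4  |  dp/dt·Δt = +0.033753  |  p_4 = 0.689271
  5  |  dp/dt·Δt = +0.016336  |  p_5 = 0.705607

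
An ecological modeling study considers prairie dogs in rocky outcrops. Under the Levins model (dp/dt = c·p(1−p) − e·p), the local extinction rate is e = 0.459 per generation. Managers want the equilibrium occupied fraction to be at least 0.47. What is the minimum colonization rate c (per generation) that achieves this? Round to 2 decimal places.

0.87

p* = 1 − e/c ≥ 0.47 requires e/c ≤ 0.5300, i.e. c ≥ e/0.5300.
c_min = 0.459/0.5300 = 0.8660.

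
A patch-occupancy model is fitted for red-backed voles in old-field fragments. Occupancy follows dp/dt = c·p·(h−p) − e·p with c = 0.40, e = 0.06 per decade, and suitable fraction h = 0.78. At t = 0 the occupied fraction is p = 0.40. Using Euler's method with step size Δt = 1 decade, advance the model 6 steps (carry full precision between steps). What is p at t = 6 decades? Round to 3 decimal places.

0.566

Update rule: p ← p + [c·p·(h−p) − e·p]·Δt with Δt = 1.
  1  |  dp/dt·Δt = +0.036800  |  p_1 = 0.436800
  2  |  dp/dt·Δt = +0.033756  |  p_2 = 0.470556
  3  |  dp/dt·Δt = +0.030011  |  p_3 = 0.500567
  4  |  dp/dt·Δt = +0.025916  |  p_4 = 0.526483
  5  |  dp/dt·Δt = +0.021800  |  p_5 = 0.548283
  6  |  dp/dt·Δt = +0.017922  |  p_6 = 0.566204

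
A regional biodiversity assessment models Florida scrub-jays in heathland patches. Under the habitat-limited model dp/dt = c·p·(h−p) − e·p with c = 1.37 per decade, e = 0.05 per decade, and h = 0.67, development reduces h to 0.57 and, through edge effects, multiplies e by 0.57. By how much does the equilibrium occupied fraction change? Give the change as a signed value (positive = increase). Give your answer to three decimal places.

Before: p* = h − e/c = 0.67 − 0.05/1.37 = 0.67 − 0.0365 = 0.6335.
After: c = 1.37, e = 0.0285, h = 0.57; p* = 0.57 − 0.0285/1.37 = 0.5492.
Δp* = 0.5492 − 0.6335 = -0.0843.

-0.084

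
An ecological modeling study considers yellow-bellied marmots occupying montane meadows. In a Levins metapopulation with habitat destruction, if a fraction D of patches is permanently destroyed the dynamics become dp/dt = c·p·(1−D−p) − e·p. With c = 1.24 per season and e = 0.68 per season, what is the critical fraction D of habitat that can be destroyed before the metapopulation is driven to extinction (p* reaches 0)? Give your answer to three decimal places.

0.452

The nontrivial equilibrium is p* = (1−D) − e/c; extinction occurs when this hits zero.
So D_crit = 1 − e/c = 1 − 0.68/1.24 = 1 − 0.5484 = 0.4516.
Note this equals the original equilibrium occupancy — the Levins extinction-debt result.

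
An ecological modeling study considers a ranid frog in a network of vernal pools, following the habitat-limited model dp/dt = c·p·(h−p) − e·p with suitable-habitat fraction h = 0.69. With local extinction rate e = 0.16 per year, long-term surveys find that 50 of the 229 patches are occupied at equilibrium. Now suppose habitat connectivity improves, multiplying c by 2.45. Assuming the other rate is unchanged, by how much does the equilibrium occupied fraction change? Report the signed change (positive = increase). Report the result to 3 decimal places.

0.279

Observed p* = 50/229 = 0.21834.
Balance c(h−p*) = e gives c = e/(0.69 − 0.21834) = 0.16/0.47166 = 0.33923.
New p* = 0.69 − e/c = 0.69 − 0.16000/0.83111 = 0.49749.
Δp* = 0.49749 − 0.21834 = +0.27915.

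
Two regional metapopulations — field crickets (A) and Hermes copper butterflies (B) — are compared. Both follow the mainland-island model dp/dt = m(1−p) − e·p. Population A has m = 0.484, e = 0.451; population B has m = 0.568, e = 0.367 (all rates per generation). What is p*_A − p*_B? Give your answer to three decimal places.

A: p*_A = m/(m+e) = 0.484/0.9350 = 0.5176.
B: p*_B = 0.568/0.9350 = 0.6075.
p*_A − p*_B = 0.5176 − 0.6075 = -0.0898.

-0.090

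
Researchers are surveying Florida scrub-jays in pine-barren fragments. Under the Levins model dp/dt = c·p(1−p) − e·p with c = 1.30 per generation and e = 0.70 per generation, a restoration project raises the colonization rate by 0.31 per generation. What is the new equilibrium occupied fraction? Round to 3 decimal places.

Before: p* = 1 − 0.70/1.30 = 0.4615.
After the change, c = 1.61, e = 0.7, so p* = 1 − 0.7/1.61 = 0.5652.

0.565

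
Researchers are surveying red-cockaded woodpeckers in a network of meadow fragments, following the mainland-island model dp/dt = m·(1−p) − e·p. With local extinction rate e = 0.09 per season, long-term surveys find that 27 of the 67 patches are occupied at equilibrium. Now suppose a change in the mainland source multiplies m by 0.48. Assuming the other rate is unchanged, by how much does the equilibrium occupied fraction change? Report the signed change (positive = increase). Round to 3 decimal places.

Observed p* = 27/67 = 0.40299.
Balance m(1−p*) = e·p* gives m = e·p*/(1−p*) = 0.09×0.40299/0.59701 = 0.06075.
New p* = m/(m+e) = 0.02916/(0.02916+0.09000) = 0.24471.
Δp* = 0.24471 − 0.40299 = -0.15828.

-0.158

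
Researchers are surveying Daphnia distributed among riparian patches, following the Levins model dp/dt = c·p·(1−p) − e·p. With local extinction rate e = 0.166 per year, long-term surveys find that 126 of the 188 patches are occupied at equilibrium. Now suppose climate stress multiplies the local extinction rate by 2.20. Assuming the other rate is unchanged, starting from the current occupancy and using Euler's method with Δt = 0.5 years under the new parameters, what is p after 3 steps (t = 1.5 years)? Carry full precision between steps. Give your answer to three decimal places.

0.515

Observed p* = 126/188 = 0.67021.
Balance c(1−p*) = e gives c = e/(1 − 0.67021) = 0.166/0.32979 = 0.50335.
Starting from p₀ = 0.67021; update p ← p + (dp/dt)·Δt with the new parameters.
step 1: Δp = -0.06675, p = 0.60346
step 2: Δp = -0.04997, p = 0.55349
step 3: Δp = -0.03887, p = 0.51462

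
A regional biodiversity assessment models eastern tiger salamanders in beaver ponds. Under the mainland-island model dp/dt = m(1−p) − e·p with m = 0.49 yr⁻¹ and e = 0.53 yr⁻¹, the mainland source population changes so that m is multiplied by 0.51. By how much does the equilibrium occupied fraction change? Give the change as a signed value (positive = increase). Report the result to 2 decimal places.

-0.16

Before: p* = 0.49/(0.49+0.53) = 0.4804.
After: m = 0.2499, e = 0.53; p* = 0.2499/0.7799 = 0.3204.
Δp* = 0.3204 − 0.4804 = -0.1600.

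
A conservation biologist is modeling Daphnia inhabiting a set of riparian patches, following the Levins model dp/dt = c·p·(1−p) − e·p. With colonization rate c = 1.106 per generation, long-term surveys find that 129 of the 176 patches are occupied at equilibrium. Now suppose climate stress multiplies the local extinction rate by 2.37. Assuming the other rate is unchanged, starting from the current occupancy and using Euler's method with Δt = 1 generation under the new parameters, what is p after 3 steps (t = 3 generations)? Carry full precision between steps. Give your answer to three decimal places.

Observed p* = 129/176 = 0.73295.
Balance c(1−p*) = e gives e = 1.106×(1 − 0.73295) = 0.29535.
Starting from p₀ = 0.73295; update p ← p + (dp/dt)·Δt with the new parameters.
  1  |  dp/dt·Δt = -0.296577  |  p_1 = 0.436377
  2  |  dp/dt·Δt = -0.033434  |  p_2 = 0.402943
  3  |  dp/dt·Δt = -0.015973  |  p_3 = 0.386970

0.387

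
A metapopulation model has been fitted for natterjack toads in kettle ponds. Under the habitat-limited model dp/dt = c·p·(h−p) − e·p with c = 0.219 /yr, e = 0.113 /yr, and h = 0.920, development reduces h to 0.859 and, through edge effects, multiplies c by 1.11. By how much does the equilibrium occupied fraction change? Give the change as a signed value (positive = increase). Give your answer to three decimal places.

Before: p* = h − e/c = 0.920 − 0.113/0.219 = 0.920 − 0.5160 = 0.4040.
After: c = 0.24309, e = 0.113, h = 0.859; p* = 0.859 − 0.113/0.24309 = 0.3942.
Δp* = 0.3942 − 0.4040 = -0.0099.

-0.010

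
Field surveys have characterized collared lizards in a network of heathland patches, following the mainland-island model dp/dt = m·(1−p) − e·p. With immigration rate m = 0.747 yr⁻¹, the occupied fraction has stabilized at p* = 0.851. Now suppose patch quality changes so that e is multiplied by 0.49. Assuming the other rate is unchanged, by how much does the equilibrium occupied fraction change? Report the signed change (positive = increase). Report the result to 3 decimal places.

0.070

Balance m(1−p*) = e·p* gives e = m(1−p*)/p* = 0.747×0.14900/0.85100 = 0.13079.
New p* = m/(m+e) = 0.74700/(0.74700+0.06409) = 0.92098.
Δp* = 0.92098 − 0.85100 = +0.06998.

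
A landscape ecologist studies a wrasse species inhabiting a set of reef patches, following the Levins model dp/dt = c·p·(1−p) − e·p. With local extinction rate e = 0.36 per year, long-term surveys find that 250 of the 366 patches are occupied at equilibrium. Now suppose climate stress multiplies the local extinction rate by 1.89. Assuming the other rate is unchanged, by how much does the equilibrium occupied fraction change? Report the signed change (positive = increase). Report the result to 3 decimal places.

Observed p* = 250/366 = 0.68306.
Balance c(1−p*) = e gives c = e/(1 − 0.68306) = 0.36/0.31694 = 1.13586.
New p* = 1 − e/c = 1 − 0.68040/1.13586 = 0.40098.
Δp* = 0.40098 − 0.68306 = -0.28208.

-0.282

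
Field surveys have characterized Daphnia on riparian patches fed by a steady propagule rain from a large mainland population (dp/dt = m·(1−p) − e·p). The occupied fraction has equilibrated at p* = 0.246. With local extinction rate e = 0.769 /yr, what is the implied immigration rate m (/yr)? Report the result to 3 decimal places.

0.251

At equilibrium m(1−p*) = e·p*, so m = e·p*/(1−p*).
m = 0.769 × 0.246 / 0.7540 = 0.1892/0.7540 = 0.2509.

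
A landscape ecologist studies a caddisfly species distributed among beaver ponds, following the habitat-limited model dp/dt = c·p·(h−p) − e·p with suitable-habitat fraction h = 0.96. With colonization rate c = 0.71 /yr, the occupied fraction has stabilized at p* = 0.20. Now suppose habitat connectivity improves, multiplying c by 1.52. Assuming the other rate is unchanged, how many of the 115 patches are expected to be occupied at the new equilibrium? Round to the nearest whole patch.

Balance c(h−p*) = e gives e = 0.71×(0.96 − 0.20000) = 0.53960.
New p* = 0.96 − e/c = 0.96 − 0.53960/1.07920 = 0.46000.
Expected occupied = 115 × 0.46000 = 52.90 ≈ 53.

53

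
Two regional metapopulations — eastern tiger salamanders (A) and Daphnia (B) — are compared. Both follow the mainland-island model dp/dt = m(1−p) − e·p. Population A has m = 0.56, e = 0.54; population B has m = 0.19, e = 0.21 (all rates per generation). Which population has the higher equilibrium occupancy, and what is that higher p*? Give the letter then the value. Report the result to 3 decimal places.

A, 0.509

A: p*_A = m/(m+e) = 0.56/1.1000 = 0.5091.
B: p*_B = 0.19/0.4000 = 0.4750.
A is higher at 0.5091.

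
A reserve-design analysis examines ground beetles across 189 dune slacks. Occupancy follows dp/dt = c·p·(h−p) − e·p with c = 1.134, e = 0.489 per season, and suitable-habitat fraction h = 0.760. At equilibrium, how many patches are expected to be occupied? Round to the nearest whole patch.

62

p* = h − e/c = 0.760 − 0.4312 = 0.3288.
Expected occupied patches = N × p* = 189 × 0.3288 = 62.14 ≈ 62.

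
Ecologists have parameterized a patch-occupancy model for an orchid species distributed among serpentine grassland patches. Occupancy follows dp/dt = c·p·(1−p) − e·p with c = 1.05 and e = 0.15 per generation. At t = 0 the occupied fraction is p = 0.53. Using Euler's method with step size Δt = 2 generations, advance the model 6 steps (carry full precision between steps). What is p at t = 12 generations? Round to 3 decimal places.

0.844

Update rule: p ← p + [c·p·(1−p) − e·p]·Δt with Δt = 2.
p: 0.53000 → 0.89411  (Δp = +0.36411)
p: 0.89411 → 0.82470  (Δp = -0.06941)
p: 0.82470 → 0.88089  (Δp = +0.05619)
p: 0.88089 → 0.83696  (Δp = -0.04392)
p: 0.83696 → 0.87243  (Δp = +0.03547)
p: 0.87243 → 0.84442  (Δp = -0.02801)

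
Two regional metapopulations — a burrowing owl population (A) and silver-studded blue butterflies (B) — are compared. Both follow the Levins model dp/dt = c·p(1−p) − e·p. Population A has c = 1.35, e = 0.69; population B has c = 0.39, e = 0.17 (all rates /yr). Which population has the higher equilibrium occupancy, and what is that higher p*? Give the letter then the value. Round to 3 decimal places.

B, 0.564

A: p*_A = 1 − 0.69/1.35 = 0.4889.
B: p*_B = 1 − 0.17/0.39 = 0.5641.
B is higher at 0.5641.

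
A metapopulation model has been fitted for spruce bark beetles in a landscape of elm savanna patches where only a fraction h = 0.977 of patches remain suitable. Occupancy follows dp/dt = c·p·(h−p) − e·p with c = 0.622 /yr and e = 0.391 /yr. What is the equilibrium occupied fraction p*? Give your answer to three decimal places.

Setting dp/dt = 0 and dividing by p* gives c·(h−p*) = e.
So p* = h − e/c = 0.977 − 0.391/0.622 = 0.977 − 0.6286 = 0.3484.

0.348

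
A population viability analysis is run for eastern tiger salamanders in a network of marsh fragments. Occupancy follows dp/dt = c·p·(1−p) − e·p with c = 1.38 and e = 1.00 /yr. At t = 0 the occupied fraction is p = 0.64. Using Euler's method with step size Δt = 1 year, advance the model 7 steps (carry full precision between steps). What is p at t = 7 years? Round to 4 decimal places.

0.2773

Update rule: p ← p + [c·p·(1−p) − e·p]·Δt with Δt = 1.
  1  |  dp/dt·Δt = -0.322048  |  p_1 = 0.317952
  2  |  dp/dt·Δt = -0.018687  |  p_2 = 0.299265
  3  |  dp/dt·Δt = -0.009871  |  p_3 = 0.289393
  4  |  dp/dt·Δt = -0.005603  |  p_4 = 0.283790
  5  |  dp/dt·Δt = -0.003300  |  p_5 = 0.280489
  6  |  dp/dt·Δt = -0.001985  |  p_6 = 0.278505
  7  |  dp/dt·Δt = -0.001208  |  p_7 = 0.277297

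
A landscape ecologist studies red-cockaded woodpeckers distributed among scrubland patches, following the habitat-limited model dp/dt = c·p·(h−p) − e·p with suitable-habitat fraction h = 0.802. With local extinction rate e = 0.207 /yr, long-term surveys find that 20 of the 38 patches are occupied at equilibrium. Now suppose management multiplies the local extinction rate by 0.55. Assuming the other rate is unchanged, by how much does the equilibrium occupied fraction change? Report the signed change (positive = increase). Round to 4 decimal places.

Observed p* = 20/38 = 0.52632.
Balance c(h−p*) = e gives c = e/(0.802 − 0.52632) = 0.207/0.27568 = 0.75087.
New p* = 0.802 − e/c = 0.802 − 0.11385/0.75087 = 0.65038.
Δp* = 0.65038 − 0.52632 = +0.12406.

0.1241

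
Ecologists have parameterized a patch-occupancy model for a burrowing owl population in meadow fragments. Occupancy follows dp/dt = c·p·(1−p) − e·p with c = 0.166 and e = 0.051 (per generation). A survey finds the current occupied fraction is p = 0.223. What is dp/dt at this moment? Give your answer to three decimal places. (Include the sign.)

0.017

Colonization term: c·p·(1−p) = 0.166×0.223×0.7770 = 0.02876.
Extinction term: e·p = 0.01137.
dp/dt = 0.02876 − 0.01137 = 0.01739.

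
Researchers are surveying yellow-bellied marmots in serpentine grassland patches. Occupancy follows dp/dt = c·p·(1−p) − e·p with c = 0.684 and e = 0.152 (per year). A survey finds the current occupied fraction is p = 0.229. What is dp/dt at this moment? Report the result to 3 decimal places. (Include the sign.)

Colonization term: c·p·(1−p) = 0.684×0.229×0.7710 = 0.12077.
Extinction term: e·p = 0.03481.
dp/dt = 0.12077 − 0.03481 = 0.08596.

0.086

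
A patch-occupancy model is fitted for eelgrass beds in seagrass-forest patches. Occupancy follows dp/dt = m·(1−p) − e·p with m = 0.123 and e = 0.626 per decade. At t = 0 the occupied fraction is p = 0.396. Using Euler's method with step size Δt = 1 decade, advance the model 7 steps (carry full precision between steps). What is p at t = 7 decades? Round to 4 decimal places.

Update rule: p ← p + [m·(1−p) − e·p]·Δt with Δt = 1.
t = 1: p = 0.39600 + (-0.17360) = 0.22240
t = 2: p = 0.22240 + (-0.04357) = 0.17882
t = 3: p = 0.17882 + (-0.01094) = 0.16788
t = 4: p = 0.16788 + (-0.00275) = 0.16514
t = 5: p = 0.16514 + (-0.00069) = 0.16445
t = 6: p = 0.16445 + (-0.00017) = 0.16428
t = 7: p = 0.16428 + (-0.00004) = 0.16423

0.1642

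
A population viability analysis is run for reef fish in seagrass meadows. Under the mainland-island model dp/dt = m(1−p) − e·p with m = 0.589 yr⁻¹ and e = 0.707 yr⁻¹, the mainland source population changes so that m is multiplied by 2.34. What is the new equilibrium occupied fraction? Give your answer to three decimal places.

0.661

Before: p* = 0.589/(0.589+0.707) = 0.4545.
After: m = 1.37826, e = 0.707; p* = 1.37826/2.0853 = 0.6610.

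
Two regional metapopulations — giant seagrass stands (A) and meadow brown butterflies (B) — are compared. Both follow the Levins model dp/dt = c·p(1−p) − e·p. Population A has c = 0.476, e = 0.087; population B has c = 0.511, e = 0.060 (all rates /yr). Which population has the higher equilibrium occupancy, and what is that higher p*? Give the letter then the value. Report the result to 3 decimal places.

A: p*_A = 1 − 0.087/0.476 = 0.8172.
B: p*_B = 1 − 0.060/0.511 = 0.8826.
B is higher at 0.8826.

B, 0.883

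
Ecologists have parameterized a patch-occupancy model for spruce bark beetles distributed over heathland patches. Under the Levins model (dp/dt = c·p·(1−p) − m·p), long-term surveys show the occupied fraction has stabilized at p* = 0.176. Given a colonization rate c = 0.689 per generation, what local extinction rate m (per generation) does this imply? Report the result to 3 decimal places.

At equilibrium c(1−p*) = m.
m = 0.689 × (1 − 0.176) = 0.689 × 0.8240 = 0.5677.

0.568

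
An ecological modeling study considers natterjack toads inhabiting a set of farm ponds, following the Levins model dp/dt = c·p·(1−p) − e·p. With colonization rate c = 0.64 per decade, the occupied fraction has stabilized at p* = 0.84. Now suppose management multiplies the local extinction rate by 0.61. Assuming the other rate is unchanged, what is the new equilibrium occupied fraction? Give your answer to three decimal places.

0.902

Balance c(1−p*) = e gives e = 0.64×(1 − 0.84000) = 0.10240.
New p* = 1 − e/c = 1 − 0.06246/0.64000 = 0.90241.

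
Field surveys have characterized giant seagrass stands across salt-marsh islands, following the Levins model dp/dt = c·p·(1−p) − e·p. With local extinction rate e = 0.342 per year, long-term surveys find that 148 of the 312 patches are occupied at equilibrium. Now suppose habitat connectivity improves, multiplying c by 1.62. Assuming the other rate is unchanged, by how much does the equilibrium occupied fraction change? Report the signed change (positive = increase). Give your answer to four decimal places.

Observed p* = 148/312 = 0.47436.
Balance c(1−p*) = e gives c = e/(1 − 0.47436) = 0.342/0.52564 = 0.65064.
New p* = 1 − e/c = 1 − 0.34200/1.05404 = 0.67553.
Δp* = 0.67553 − 0.47436 = +0.20117.

0.2012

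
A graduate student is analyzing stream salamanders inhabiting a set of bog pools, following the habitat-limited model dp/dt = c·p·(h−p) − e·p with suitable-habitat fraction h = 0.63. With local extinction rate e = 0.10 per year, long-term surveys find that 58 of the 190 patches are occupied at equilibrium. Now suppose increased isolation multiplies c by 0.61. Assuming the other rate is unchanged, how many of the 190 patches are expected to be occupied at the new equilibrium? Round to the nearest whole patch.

19

Observed p* = 58/190 = 0.30526.
Balance c(h−p*) = e gives c = e/(0.63 − 0.30526) = 0.10/0.32474 = 0.30794.
New p* = 0.63 − e/c = 0.63 − 0.10000/0.18784 = 0.09763.
Expected occupied = 190 × 0.09763 = 18.55 ≈ 19.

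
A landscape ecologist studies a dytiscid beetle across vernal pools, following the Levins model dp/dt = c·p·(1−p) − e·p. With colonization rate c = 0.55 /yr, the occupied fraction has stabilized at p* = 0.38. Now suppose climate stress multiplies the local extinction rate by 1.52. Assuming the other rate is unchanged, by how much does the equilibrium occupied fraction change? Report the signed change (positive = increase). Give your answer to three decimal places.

-0.322

Balance c(1−p*) = e gives e = 0.55×(1 − 0.38000) = 0.34100.
New p* = 1 − e/c = 1 − 0.51832/0.55000 = 0.05760.
Δp* = 0.05760 − 0.38000 = -0.32240.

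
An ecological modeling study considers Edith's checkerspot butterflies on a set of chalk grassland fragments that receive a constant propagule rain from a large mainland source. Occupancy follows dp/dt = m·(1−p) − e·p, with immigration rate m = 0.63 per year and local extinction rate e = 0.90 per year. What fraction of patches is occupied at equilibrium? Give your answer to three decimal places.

0.412

At equilibrium the propagule rain into empty patches balances local extinction: m(1−p*) = e·p*.
p* = m/(m+e) = 0.63/(0.63+0.90) = 0.63/1.5300 = 0.4118.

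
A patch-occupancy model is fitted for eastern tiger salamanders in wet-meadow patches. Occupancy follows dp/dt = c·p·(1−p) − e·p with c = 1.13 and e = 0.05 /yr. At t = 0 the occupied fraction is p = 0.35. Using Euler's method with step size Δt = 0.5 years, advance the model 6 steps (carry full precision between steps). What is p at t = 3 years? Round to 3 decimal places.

0.918

Update rule: p ← p + [c·p·(1−p) − e·p]·Δt with Δt = 0.5.
t = 0.5: p = 0.35000 + (+0.11979) = 0.46979
t = 1: p = 0.46979 + (+0.12899) = 0.59878
t = 1.5: p = 0.59878 + (+0.12077) = 0.71955
t = 2: p = 0.71955 + (+0.09603) = 0.81557
t = 2.5: p = 0.81557 + (+0.06459) = 0.88017
t = 3: p = 0.88017 + (+0.03759) = 0.91776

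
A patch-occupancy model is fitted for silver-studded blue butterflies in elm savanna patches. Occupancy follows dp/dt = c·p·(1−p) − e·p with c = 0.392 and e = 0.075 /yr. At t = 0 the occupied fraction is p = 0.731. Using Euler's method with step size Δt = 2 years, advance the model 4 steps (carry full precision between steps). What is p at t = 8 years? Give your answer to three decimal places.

Update rule: p ← p + [c·p·(1−p) − e·p]·Δt with Δt = 2.
  1  |  dp/dt·Δt = +0.044515  |  p_1 = 0.775515
  2  |  dp/dt·Δt = +0.020160  |  p_2 = 0.795675
  3  |  dp/dt·Δt = +0.008108  |  p_3 = 0.803784
  4  |  dp/dt·Δt = +0.003081  |  p_4 = 0.806865

0.807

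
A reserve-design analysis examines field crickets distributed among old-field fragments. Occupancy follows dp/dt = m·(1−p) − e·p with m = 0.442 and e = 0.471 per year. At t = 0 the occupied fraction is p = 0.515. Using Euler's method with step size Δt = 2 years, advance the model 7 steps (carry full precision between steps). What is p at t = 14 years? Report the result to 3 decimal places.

0.476

Update rule: p ← p + [m·(1−p) − e·p]·Δt with Δt = 2.
t = 2: p = 0.51500 + (-0.05639) = 0.45861
t = 4: p = 0.45861 + (+0.04658) = 0.50519
t = 6: p = 0.50519 + (-0.03847) = 0.46671
t = 8: p = 0.46671 + (+0.03178) = 0.49849
t = 10: p = 0.49849 + (-0.02625) = 0.47224
t = 12: p = 0.47224 + (+0.02168) = 0.49393
t = 14: p = 0.49393 + (-0.01791) = 0.47602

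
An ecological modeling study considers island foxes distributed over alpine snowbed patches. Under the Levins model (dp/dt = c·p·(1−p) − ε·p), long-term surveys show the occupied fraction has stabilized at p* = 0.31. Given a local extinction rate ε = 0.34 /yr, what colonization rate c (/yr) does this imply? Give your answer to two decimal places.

At equilibrium c(1−p*) = ε, so c = ε/(1−p*).
c = 0.34/(1 − 0.31) = 0.34/0.6900 = 0.4928.

0.49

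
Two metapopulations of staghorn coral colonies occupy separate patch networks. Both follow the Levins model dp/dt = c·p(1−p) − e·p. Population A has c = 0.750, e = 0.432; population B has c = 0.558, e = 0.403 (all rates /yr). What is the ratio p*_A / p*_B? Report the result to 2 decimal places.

A: p*_A = 1 − 0.432/0.750 = 0.4240.
B: p*_B = 1 − 0.403/0.558 = 0.2778.
p*_A / p*_B = 0.4240/0.2778 = 1.5264.

1.53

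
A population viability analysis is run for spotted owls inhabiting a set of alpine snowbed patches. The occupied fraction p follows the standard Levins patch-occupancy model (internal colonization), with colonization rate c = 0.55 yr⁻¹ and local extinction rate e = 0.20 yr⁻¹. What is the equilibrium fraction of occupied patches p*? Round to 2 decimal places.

0.64

At equilibrium, colonization balances extinction: c·p*·(1−p*) = e·p*.
So p* = 1 − e/c = 1 − 0.20/0.55 = 1 − 0.3636 = 0.6364.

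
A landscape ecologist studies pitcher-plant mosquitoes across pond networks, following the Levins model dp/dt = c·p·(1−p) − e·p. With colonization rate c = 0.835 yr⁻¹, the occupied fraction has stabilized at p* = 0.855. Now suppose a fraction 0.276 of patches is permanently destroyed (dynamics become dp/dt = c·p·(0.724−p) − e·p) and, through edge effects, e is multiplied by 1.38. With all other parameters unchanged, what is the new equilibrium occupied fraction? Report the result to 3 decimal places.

0.524

Balance c(1−p*) = e gives e = 0.835×(1 − 0.85500) = 0.12108.
New p* = 0.724 − e/c = 0.724 − 0.16709/0.83500 = 0.52389.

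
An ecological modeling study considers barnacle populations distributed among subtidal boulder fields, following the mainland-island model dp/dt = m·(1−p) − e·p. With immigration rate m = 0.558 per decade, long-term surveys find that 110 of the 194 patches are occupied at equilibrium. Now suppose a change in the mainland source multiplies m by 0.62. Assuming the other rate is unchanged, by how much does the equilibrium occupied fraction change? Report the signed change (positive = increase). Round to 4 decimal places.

Observed p* = 110/194 = 0.56701.
Balance m(1−p*) = e·p* gives e = m(1−p*)/p* = 0.558×0.43299/0.56701 = 0.42611.
New p* = m/(m+e) = 0.34596/(0.34596+0.42611) = 0.44809.
Δp* = 0.44809 − 0.56701 = -0.11892.

-0.1189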